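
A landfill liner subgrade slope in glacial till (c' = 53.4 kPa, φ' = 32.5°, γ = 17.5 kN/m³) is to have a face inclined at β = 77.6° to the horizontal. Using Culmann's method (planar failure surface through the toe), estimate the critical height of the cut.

H_c = 34.18 m

Culmann's analysis gives the critical failure plane at α_cr = (β + φ')/2 = (77.6 + 32.5)/2 = 55.0°, and the critical height
H_c = (4c'/γ) · sinβ cosφ' / [1 − cos(β − φ')]
    = (4·53.4/17.5) · sin77.6°·cos32.5° / [1 − cos(45.1°)]
    = 12.206 · 0.9767·0.8434 / [1 − 0.7059]
    = 12.206 · 0.8237 / 0.2941
    = 34.18 m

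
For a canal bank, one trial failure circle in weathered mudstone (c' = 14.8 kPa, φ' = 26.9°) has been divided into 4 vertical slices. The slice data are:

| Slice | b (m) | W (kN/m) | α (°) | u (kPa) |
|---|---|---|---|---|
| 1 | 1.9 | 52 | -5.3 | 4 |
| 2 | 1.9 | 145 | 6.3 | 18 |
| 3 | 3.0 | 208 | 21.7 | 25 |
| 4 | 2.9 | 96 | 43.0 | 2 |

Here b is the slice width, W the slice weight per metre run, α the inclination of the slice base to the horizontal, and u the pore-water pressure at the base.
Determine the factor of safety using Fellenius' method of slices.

Ordinary method of slices: FS = Σ[c'·Δl_i + (W_i cosα_i − u_i·Δl_i)·tanφ'] / Σ W_i sinα_i, with Δl_i = b_i / cosα_i.
Slice 1: Δl = 1.9/cos(-5.3°) = 1.908 m; N'_1 = 52·cos(-5.3°) − 4·1.908 = 44.1; c'Δl = 28.24; W sinα = -4.8
Slice 2: Δl = 1.9/cos6.3° = 1.912 m; N'_2 = 145·cos6.3° − 18·1.912 = 109.7; c'Δl = 28.29; W sinα = 15.9
Slice 3: Δl = 3.0/cos21.7° = 3.229 m; N'_3 = 208·cos21.7° − 25·3.229 = 112.5; c'Δl = 47.79; W sinα = 76.9
Slice 4: Δl = 2.9/cos43.0° = 3.965 m; N'_4 = 96·cos43.0° − 2·3.965 = 62.3; c'Δl = 58.69; W sinα = 65.5
Σc'Δl = 163.0 kN/m; ΣN' = 328.7 kN/m; ΣW sinα = 153.5 kN/m
Resisting = 163.0 + 328.7·tan26.9° = 163.0 + 166.7 = 329.8 kN/m
FS = 329.8 / 153.5 = 2.148

FS = 2.15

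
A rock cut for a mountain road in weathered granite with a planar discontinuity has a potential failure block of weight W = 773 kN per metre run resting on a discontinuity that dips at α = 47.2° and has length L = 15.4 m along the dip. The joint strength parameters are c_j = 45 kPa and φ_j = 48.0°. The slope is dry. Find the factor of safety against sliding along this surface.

FS = 2.25

Resolving the block weight along and normal to the plane and applying the Mohr–Coulomb strength on the joint:
N' = W cosα = 773·cos47.2° = 525.2 kN/m
Driving force T = W sinα = 773·sin47.2° = 567.2 kN/m
Resisting force R = c_j·L + N'·tanφ_j = 45·15.4 + 525.2·tan48.0° = 693.0 + 583.3 = 1276.3 kN/m
FS = R / T = 1276.3 / 567.2 = 2.250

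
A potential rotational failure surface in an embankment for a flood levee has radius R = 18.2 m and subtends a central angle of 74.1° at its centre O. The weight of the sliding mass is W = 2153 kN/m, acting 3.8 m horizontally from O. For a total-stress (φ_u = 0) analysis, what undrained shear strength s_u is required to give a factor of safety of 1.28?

FS = s_u·L_a·R / (W·d), so s_u = FS·W·d / (L_a·R).
Arc length L_a = R·θ = 18.2·(74.1°·π/180) = 18.2·1.2933 = 23.54 m
s_u = 1.28·2153·3.8 / (23.54·18.2) = 10472.2 / 428.39 = 24.45 kPa

s_u = 24.4 kPa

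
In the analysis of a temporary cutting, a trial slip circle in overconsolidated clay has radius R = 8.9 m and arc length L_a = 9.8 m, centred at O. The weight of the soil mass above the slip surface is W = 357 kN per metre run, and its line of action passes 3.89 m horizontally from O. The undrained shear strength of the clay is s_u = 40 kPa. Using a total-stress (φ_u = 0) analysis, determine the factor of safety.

Taking moments about the centre O, the resisting moment is provided by the undrained shear strength acting along the arc:
M_R = s_u·L_a·R = 40·9.80·8.9 = 3488.8 kN·m/m
M_D = W·d = 357·3.89 = 1388.7 kN·m/m
FS = M_R / M_D = 3488.8 / 1388.7 = 2.512

FS = 2.51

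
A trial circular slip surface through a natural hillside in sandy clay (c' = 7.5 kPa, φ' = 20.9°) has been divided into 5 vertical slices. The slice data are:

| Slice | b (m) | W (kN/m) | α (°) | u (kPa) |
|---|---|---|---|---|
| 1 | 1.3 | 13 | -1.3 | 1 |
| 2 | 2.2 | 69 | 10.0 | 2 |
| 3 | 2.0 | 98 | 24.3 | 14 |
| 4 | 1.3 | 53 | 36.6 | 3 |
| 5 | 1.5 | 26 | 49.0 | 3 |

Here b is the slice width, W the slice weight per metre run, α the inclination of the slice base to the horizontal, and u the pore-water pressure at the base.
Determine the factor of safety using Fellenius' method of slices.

Ordinary method of slices: FS = Σ[c'·Δl_i + (W_i cosα_i − u_i·Δl_i)·tanφ'] / Σ W_i sinα_i, with Δl_i = b_i / cosα_i.
Slice 1: Δl = 1.3/cos(-1.3°) = 1.300 m; N'_1 = 13·cos(-1.3°) − 1·1.300 = 11.7; c'Δl = 9.75; W sinα = -0.3
Slice 2: Δl = 2.2/cos10.0° = 2.234 m; N'_2 = 69·cos10.0° − 2·2.234 = 63.5; c'Δl = 16.75; W sinα = 12.0
Slice 3: Δl = 2.0/cos24.3° = 2.194 m; N'_3 = 98·cos24.3° − 14·2.194 = 58.6; c'Δl = 16.46; W sinα = 40.3
Slice 4: Δl = 1.3/cos36.6° = 1.619 m; N'_4 = 53·cos36.6° − 3·1.619 = 37.7; c'Δl = 12.14; W sinα = 31.6
Slice 5: Δl = 1.5/cos49.0° = 2.286 m; N'_5 = 26·cos49.0° − 3·2.286 = 10.2; c'Δl = 17.15; W sinα = 19.6
Σc'Δl = 72.3 kN/m; ΣN' = 181.7 kN/m; ΣW sinα = 103.2 kN/m
Resisting = 72.3 + 181.7·tan20.9° = 72.3 + 69.4 = 141.6 kN/m
FS = 141.6 / 103.2 = 1.372

FS = 1.37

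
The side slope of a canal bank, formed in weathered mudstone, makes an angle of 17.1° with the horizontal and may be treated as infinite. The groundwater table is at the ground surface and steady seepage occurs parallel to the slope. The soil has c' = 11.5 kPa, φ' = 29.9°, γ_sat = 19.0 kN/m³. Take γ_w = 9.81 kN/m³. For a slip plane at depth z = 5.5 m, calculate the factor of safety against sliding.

With seepage parallel to the slope and the water table at the surface, the effective normal stress on the slip plane uses the buoyant unit weight γ' = γ_sat − γ_w while the driving shear stress uses γ_sat:
FS = [c' + γ' z cos²β tanφ'] / [γ_sat z sinβ cosβ]
γ' = 19.0 − 9.81 = 9.19 kN/m³
Numerator = 11.5 + 9.19·5.5·cos²17.1°·tan29.9° = 11.5 + 9.19·5.5·0.9135·0.5750 = 38.052 kPa
Denominator = 19.0·5.5·sin17.1°·cos17.1° = 19.0·5.5·0.2940·0.9558 = 29.369 kPa
FS = 38.052 / 29.369 = 1.296

FS = 1.30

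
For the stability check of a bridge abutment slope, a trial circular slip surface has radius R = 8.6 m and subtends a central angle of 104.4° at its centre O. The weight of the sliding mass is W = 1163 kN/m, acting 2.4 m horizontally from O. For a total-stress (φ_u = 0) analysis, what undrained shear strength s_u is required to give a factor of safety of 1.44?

FS = s_u·L_a·R / (W·d), so s_u = FS·W·d / (L_a·R).
Arc length L_a = R·θ = 8.6·(104.4°·π/180) = 8.6·1.8221 = 15.67 m
s_u = 1.44·1163·2.4 / (15.67·8.6) = 4019.3 / 134.76 = 29.82 kPa

s_u = 29.8 kPa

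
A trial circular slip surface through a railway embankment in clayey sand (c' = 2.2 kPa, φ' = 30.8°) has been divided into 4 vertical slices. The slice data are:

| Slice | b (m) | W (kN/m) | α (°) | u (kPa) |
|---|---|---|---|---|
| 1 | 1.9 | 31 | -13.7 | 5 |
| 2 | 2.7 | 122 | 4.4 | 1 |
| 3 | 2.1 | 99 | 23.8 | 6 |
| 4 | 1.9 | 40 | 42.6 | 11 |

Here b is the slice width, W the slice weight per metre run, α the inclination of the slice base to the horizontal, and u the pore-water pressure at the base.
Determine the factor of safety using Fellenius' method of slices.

FS = 2.18

Ordinary method of slices: FS = Σ[c'·Δl_i + (W_i cosα_i − u_i·Δl_i)·tanφ'] / Σ W_i sinα_i, with Δl_i = b_i / cosα_i.
Slice 1: Δl = 1.9/cos(-13.7°) = 1.956 m; N'_1 = 31·cos(-13.7°) − 5·1.956 = 20.3; c'Δl = 4.30; W sinα = -7.3
Slice 2: Δl = 2.7/cos4.4° = 2.708 m; N'_2 = 122·cos4.4° − 1·2.708 = 118.9; c'Δl = 5.96; W sinα = 9.4
Slice 3: Δl = 2.1/cos23.8° = 2.295 m; N'_3 = 99·cos23.8° − 6·2.295 = 76.8; c'Δl = 5.05; W sinα = 40.0
Slice 4: Δl = 1.9/cos42.6° = 2.581 m; N'_4 = 40·cos42.6° − 11·2.581 = 1.1; c'Δl = 5.68; W sinα = 27.1
Σc'Δl = 21.0 kN/m; ΣN' = 217.1 kN/m; ΣW sinα = 69.0 kN/m
Resisting = 21.0 + 217.1·tan30.8° = 21.0 + 129.4 = 150.4 kN/m
FS = 150.4 / 69.0 = 2.179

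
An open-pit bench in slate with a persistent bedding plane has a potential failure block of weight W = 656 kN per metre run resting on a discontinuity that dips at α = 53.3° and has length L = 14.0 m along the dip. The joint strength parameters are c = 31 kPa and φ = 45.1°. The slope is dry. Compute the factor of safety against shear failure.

Resolving the block weight along and normal to the plane and applying the Mohr–Coulomb strength on the joint:
N' = W cosα = 656·cos53.3° = 392.0 kN/m
Driving force T = W sinα = 656·sin53.3° = 526.0 kN/m
Resisting force R = c·L + N'·tanφ = 31·14.0 + 392.0·tan45.1° = 434.0 + 393.4 = 827.4 kN/m
FS = R / T = 827.4 / 526.0 = 1.573

FS = 1.57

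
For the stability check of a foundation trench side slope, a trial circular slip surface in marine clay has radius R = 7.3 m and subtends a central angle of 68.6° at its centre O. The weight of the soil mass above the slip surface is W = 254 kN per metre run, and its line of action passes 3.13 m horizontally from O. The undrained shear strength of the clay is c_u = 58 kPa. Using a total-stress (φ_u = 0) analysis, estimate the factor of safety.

Taking moments about the centre O, the resisting moment is provided by the undrained shear strength acting along the arc:
Arc length L_a = R·θ = 7.3·(68.6°·π/180) = 7.3·1.1973 = 8.74 m
M_R = c_u·L_a·R = 58·8.74·7.3 = 3700.6 kN·m/m
M_D = W·d = 254·3.13 = 795.0 kN·m/m
FS = M_R / M_D = 3700.6 / 795.0 = 4.655

FS = 4.65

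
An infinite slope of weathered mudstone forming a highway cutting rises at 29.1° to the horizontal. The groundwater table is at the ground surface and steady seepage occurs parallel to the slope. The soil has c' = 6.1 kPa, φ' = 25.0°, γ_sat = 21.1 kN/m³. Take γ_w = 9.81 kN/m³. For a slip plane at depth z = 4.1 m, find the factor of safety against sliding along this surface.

FS = 0.61

With seepage parallel to the slope and the water table at the surface, the effective normal stress on the slip plane uses the buoyant unit weight γ' = γ_sat − γ_w while the driving shear stress uses γ_sat:
FS = [c' + γ' z cos²β tanφ'] / [γ_sat z sinβ cosβ]
γ' = 21.1 − 9.81 = 11.29 kN/m³
Numerator = 6.1 + 11.29·4.1·cos²29.1°·tan25.0° = 6.1 + 11.29·4.1·0.7635·0.4663 = 22.580 kPa
Denominator = 21.1·4.1·sin29.1°·cos29.1° = 21.1·4.1·0.4863·0.8738 = 36.762 kPa
FS = 22.580 / 36.762 = 0.614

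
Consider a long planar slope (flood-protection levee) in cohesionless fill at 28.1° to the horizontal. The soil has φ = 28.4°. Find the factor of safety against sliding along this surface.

FS = 1.01

For a dry cohesionless infinite slope the factor of safety is FS = tanφ / tanβ.
FS = tan28.4° / tan28.1° = 0.5407 / 0.5340 = 1.013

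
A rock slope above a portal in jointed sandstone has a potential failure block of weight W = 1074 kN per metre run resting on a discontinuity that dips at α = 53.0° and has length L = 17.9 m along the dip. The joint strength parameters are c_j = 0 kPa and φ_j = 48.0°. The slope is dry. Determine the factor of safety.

FS = 0.84

Resolving the block weight along and normal to the plane and applying the Mohr–Coulomb strength on the joint:
N' = W cosα = 1074·cos53.0° = 646.3 kN/m
Driving force T = W sinα = 1074·sin53.0° = 857.7 kN/m
Resisting force R = c_j·L + N'·tanφ_j = 0·17.9 + 646.3·tan48.0° = 0.0 + 717.8 = 717.8 kN/m
FS = R / T = 717.8 / 857.7 = 0.837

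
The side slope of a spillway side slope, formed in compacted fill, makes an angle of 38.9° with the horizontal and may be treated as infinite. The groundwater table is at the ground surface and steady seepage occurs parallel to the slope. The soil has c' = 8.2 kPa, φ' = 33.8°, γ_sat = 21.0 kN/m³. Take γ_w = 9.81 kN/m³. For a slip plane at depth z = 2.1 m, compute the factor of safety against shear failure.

With seepage parallel to the slope and the water table at the surface, the effective normal stress on the slip plane uses the buoyant unit weight γ' = γ_sat − γ_w while the driving shear stress uses γ_sat:
FS = [c' + γ' z cos²β tanφ'] / [γ_sat z sinβ cosβ]
γ' = 21.0 − 9.81 = 11.19 kN/m³
Numerator = 8.2 + 11.19·2.1·cos²38.9°·tan33.8° = 8.2 + 11.19·2.1·0.6057·0.6694 = 17.728 kPa
Denominator = 21.0·2.1·sin38.9°·cos38.9° = 21.0·2.1·0.6280·0.7782 = 21.552 kPa
FS = 17.728 / 21.552 = 0.823

FS = 0.82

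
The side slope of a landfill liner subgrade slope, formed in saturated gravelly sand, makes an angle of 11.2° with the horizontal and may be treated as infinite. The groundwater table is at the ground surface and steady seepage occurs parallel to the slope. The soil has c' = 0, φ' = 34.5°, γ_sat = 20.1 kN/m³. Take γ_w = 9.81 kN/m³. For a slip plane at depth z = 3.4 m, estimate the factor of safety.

With seepage parallel to the slope and the water table at the surface, the effective normal stress on the slip plane uses the buoyant unit weight γ' = γ_sat − γ_w while the driving shear stress uses γ_sat:
FS = [c' + γ' z cos²β tanφ'] / [γ_sat z sinβ cosβ]
(For c' = 0 this reduces to FS = (γ'/γ_sat)·tanφ'/tanβ.)
γ' = 20.1 − 9.81 = 10.29 kN/m³
Numerator = 0.0 + 10.29·3.4·cos²11.2°·tan34.5° = 0.0 + 10.29·3.4·0.9623·0.6873 = 23.138 kPa
Denominator = 20.1·3.4·sin11.2°·cos11.2° = 20.1·3.4·0.1942·0.9810 = 13.021 kPa
FS = 23.138 / 13.021 = 1.777

FS = 1.78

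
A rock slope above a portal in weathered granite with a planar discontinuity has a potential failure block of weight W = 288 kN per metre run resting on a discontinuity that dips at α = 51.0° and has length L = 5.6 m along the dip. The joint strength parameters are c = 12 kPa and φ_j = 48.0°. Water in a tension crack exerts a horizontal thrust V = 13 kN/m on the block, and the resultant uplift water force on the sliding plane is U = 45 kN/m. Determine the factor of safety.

Resolving the block weight along and normal to the plane and applying the Mohr–Coulomb strength on the joint:
N' = W cosα − U − V sinα = 288·cos51.0° − 45 − 13·sin51.0° = 126.1 kN/m
Driving force T = W sinα + V cosα = 288·sin51.0° + 13·cos51.0° = 232.0 kN/m
Resisting force R = c·L + N'·tanφ_j = 12·5.6 + 126.1·tan48.0° = 67.2 + 140.1 = 207.3 kN/m
FS = R / T = 207.3 / 232.0 = 0.894

FS = 0.89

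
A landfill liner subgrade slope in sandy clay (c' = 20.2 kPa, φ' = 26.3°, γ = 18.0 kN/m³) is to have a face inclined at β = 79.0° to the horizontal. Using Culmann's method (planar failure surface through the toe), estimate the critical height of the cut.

H_c = 10.03 m

Culmann's analysis gives the critical failure plane at α_cr = (β + φ')/2 = (79.0 + 26.3)/2 = 52.6°, and the critical height
H_c = (4c'/γ) · sinβ cosφ' / [1 − cos(β − φ')]
    = (4·20.2/18.0) · sin79.0°·cos26.3° / [1 − cos(52.7°)]
    = 4.489 · 0.9816·0.8965 / [1 − 0.6060]
    = 4.489 · 0.8800 / 0.3940
    = 10.03 m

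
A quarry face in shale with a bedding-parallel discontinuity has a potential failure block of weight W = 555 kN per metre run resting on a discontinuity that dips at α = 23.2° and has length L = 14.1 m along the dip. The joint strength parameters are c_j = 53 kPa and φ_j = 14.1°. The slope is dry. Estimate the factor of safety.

FS = 4.00

Resolving the block weight along and normal to the plane and applying the Mohr–Coulomb strength on the joint:
N' = W cosα = 555·cos23.2° = 510.1 kN/m
Driving force T = W sinα = 555·sin23.2° = 218.6 kN/m
Resisting force R = c_j·L + N'·tanφ_j = 53·14.1 + 510.1·tan14.1° = 747.3 + 128.1 = 875.4 kN/m
FS = R / T = 875.4 / 218.6 = 4.004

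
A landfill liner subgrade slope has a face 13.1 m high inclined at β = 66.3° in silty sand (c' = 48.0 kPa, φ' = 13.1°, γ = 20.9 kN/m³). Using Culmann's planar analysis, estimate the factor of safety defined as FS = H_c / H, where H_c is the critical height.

FS = 1.56

H_c = (4c'/γ) · sinβ cosφ' / [1 − cos(β − φ')]
    = (4·48.0/20.9) · sin66.3°·cos13.1° / [1 − cos53.2°]
    = 9.187 · 0.8918 / 0.4010 = 20.43 m
FS = H_c / H = 20.43 / 13.1 = 1.560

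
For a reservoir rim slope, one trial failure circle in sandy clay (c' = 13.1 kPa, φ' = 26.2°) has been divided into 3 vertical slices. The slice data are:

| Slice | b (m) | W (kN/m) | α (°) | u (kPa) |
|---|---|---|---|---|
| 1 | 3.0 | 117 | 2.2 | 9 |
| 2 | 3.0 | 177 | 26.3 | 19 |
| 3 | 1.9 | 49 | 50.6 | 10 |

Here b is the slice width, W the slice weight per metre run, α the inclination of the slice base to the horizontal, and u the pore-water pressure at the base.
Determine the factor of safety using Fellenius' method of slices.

Ordinary method of slices: FS = Σ[c'·Δl_i + (W_i cosα_i − u_i·Δl_i)·tanφ'] / Σ W_i sinα_i, with Δl_i = b_i / cosα_i.
Slice 1: Δl = 3.0/cos2.2° = 3.002 m; N'_1 = 117·cos2.2° − 9·3.002 = 89.9; c'Δl = 39.33; W sinα = 4.5
Slice 2: Δl = 3.0/cos26.3° = 3.346 m; N'_2 = 177·cos26.3° − 19·3.346 = 95.1; c'Δl = 43.84; W sinα = 78.4
Slice 3: Δl = 1.9/cos50.6° = 2.993 m; N'_3 = 49·cos50.6° − 10·2.993 = 1.2; c'Δl = 39.21; W sinα = 37.9
Σc'Δl = 122.4 kN/m; ΣN' = 186.2 kN/m; ΣW sinα = 120.8 kN/m
Resisting = 122.4 + 186.2·tan26.2° = 122.4 + 91.6 = 214.0 kN/m
FS = 214.0 / 120.8 = 1.772

FS = 1.77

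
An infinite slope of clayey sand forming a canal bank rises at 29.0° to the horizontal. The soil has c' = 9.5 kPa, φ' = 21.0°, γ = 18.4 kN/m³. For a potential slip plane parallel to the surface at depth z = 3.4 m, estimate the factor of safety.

For an infinite slope with a slip plane parallel to the surface (no pore pressure): FS = [c' + γz cos²β tanφ'] / [γz sinβ cosβ].
γz = 18.4·3.4 = 62.56 kN/m²
Numerator = 9.5 + 62.56·cos²29.0°·tan21.0° = 9.5 + 62.56·0.7650·0.3839 = 27.870 kPa
Denominator = 62.56·sin29.0°·cos29.0° = 62.56·0.4848·0.8746 = 26.527 kPa
FS = 27.870 / 26.527 = 1.051

FS = 1.05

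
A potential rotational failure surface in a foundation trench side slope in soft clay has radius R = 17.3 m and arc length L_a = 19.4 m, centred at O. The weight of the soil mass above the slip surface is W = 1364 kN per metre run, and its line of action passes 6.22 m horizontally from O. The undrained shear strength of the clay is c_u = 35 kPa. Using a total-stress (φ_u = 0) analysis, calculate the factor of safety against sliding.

FS = 1.38

Taking moments about the centre O, the resisting moment is provided by the undrained shear strength acting along the arc:
M_R = c_u·L_a·R = 35·19.40·17.3 = 11746.7 kN·m/m
M_D = W·d = 1364·6.22 = 8484.1 kN·m/m
FS = M_R / M_D = 11746.7 / 8484.1 = 1.385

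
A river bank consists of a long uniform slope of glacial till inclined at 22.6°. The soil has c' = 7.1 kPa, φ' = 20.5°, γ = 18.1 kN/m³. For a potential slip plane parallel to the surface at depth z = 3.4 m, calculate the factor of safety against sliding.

For an infinite slope with a slip plane parallel to the surface (no pore pressure): FS = [c' + γz cos²β tanφ'] / [γz sinβ cosβ].
γz = 18.1·3.4 = 61.54 kN/m²
Numerator = 7.1 + 61.54·cos²22.6°·tan20.5° = 7.1 + 61.54·0.8523·0.3739 = 26.711 kPa
Denominator = 61.54·sin22.6°·cos22.6° = 61.54·0.3843·0.9232 = 21.833 kPa
FS = 26.711 / 21.833 = 1.223

FS = 1.22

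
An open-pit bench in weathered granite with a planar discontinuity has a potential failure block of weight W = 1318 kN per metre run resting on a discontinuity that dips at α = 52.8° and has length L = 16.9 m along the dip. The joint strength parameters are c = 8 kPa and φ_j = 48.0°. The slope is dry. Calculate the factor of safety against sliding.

Resolving the block weight along and normal to the plane and applying the Mohr–Coulomb strength on the joint:
N' = W cosα = 1318·cos52.8° = 796.9 kN/m
Driving force T = W sinα = 1318·sin52.8° = 1049.8 kN/m
Resisting force R = c·L + N'·tanφ_j = 8·16.9 + 796.9·tan48.0° = 135.2 + 885.0 = 1020.2 kN/m
FS = R / T = 1020.2 / 1049.8 = 0.972

FS = 0.97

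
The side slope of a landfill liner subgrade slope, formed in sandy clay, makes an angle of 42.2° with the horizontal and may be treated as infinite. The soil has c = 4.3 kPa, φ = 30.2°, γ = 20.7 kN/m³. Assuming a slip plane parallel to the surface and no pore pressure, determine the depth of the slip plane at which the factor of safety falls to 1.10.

z = 0.91 m

Setting FS = 1.10 in FS = [c + γz cos²β tanφ] / [γz sinβ cosβ] and solving for z:
z = c / [γ cosβ (FS·sinβ − cosβ·tanφ)]
  = 4.3 / [20.7·cos42.2°·(1.10·sin42.2° − cos42.2°·tan30.2°)]
  = 4.3 / [20.7·0.7408·(1.10·0.6717 − 0.7408·0.5820)]
  = 4.3 / 4.7190 = 0.911 m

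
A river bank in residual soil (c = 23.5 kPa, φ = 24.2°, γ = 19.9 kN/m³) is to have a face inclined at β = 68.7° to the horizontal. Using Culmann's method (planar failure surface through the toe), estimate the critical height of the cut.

H_c = 14.00 m

Culmann's analysis gives the critical failure plane at α_cr = (β + φ)/2 = (68.7 + 24.2)/2 = 46.5°, and the critical height
H_c = (4c/γ) · sinβ cosφ / [1 − cos(β − φ)]
    = (4·23.5/19.9) · sin68.7°·cos24.2° / [1 − cos(44.5°)]
    = 4.724 · 0.9317·0.9121 / [1 − 0.7133]
    = 4.724 · 0.8498 / 0.2867
    = 14.00 m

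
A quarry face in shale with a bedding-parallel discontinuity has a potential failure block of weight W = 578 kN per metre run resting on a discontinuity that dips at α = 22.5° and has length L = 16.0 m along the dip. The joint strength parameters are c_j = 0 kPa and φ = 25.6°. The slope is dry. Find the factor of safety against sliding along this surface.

Resolving the block weight along and normal to the plane and applying the Mohr–Coulomb strength on the joint:
N' = W cosα = 578·cos22.5° = 534.0 kN/m
Driving force T = W sinα = 578·sin22.5° = 221.2 kN/m
Resisting force R = c_j·L + N'·tanφ = 0·16.0 + 534.0·tan25.6° = 0.0 + 255.9 = 255.9 kN/m
FS = R / T = 255.9 / 221.2 = 1.157

FS = 1.16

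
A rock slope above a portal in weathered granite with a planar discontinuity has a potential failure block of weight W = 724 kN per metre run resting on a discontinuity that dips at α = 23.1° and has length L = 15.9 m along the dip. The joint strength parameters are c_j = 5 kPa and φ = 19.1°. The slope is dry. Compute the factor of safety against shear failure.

FS = 1.09

Resolving the block weight along and normal to the plane and applying the Mohr–Coulomb strength on the joint:
N' = W cosα = 724·cos23.1° = 666.0 kN/m
Driving force T = W sinα = 724·sin23.1° = 284.1 kN/m
Resisting force R = c_j·L + N'·tanφ = 5·15.9 + 666.0·tan19.1° = 79.5 + 230.6 = 310.1 kN/m
FS = R / T = 310.1 / 284.1 = 1.092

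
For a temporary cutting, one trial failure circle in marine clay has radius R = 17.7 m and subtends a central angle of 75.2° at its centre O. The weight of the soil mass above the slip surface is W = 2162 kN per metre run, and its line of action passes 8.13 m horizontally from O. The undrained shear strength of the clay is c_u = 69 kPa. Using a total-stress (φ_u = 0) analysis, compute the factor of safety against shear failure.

Taking moments about the centre O, the resisting moment is provided by the undrained shear strength acting along the arc:
Arc length L_a = R·θ = 17.7·(75.2°·π/180) = 17.7·1.3125 = 23.23 m
M_R = c_u·L_a·R = 69·23.23·17.7 = 28372.1 kN·m/m
M_D = W·d = 2162·8.13 = 17577.1 kN·m/m
FS = M_R / M_D = 28372.1 / 17577.1 = 1.614

FS = 1.61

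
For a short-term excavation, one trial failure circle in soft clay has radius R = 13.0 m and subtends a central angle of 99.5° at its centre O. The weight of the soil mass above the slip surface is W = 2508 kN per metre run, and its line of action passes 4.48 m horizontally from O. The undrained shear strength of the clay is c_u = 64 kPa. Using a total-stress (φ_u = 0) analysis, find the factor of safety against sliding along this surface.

Taking moments about the centre O, the resisting moment is provided by the undrained shear strength acting along the arc:
Arc length L_a = R·θ = 13.0·(99.5°·π/180) = 13.0·1.7366 = 22.58 m
M_R = c_u·L_a·R = 64·22.58·13.0 = 18783.1 kN·m/m
M_D = W·d = 2508·4.48 = 11235.8 kN·m/m
FS = M_R / M_D = 18783.1 / 11235.8 = 1.672

FS = 1.67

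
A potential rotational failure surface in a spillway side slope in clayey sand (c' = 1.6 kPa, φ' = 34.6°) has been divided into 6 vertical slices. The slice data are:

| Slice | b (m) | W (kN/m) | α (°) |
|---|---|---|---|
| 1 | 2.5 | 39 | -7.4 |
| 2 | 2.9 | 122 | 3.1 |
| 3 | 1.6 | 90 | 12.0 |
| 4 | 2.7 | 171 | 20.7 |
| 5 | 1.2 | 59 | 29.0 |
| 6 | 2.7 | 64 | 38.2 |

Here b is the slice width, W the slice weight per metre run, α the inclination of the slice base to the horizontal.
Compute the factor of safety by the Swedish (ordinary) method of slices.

Ordinary method of slices: FS = Σ[c'·Δl_i + (W_i cosα_i)·tanφ'] / Σ W_i sinα_i, with Δl_i = b_i / cosα_i.
Slice 1: Δl = 2.5/cos(-7.4°) = 2.521 m; N'_1 = 39·cos(-7.4°) = 38.7; c'Δl = 4.03; W sinα = -5.0
Slice 2: Δl = 2.9/cos3.1° = 2.904 m; N'_2 = 122·cos3.1° = 121.8; c'Δl = 4.65; W sinα = 6.6
Slice 3: Δl = 1.6/cos12.0° = 1.636 m; N'_3 = 90·cos12.0° = 88.0; c'Δl = 2.62; W sinα = 18.7
Slice 4: Δl = 2.7/cos20.7° = 2.886 m; N'_4 = 171·cos20.7° = 160.0; c'Δl = 4.62; W sinα = 60.4
Slice 5: Δl = 1.2/cos29.0° = 1.372 m; N'_5 = 59·cos29.0° = 51.6; c'Δl = 2.20; W sinα = 28.6
Slice 6: Δl = 2.7/cos38.2° = 3.436 m; N'_6 = 64·cos38.2° = 50.3; c'Δl = 5.50; W sinα = 39.6
Σc'Δl = 23.6 kN/m; ΣN' = 510.4 kN/m; ΣW sinα = 148.9 kN/m
Resisting = 23.6 + 510.4·tan34.6° = 23.6 + 352.1 = 375.7 kN/m
FS = 375.7 / 148.9 = 2.523

FS = 2.52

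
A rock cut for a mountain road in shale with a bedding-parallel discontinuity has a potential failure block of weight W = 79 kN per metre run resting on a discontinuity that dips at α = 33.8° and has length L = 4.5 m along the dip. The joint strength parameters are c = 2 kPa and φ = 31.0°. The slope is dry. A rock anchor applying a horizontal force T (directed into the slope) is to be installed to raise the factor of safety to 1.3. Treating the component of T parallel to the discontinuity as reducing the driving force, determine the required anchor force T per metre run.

Resolving forces along and normal to the sliding plane, with the horizontal anchor force T adding T·sinα to the effective normal force and T·cosα acting up the plane against the driving force:
FS = [cL + (W cosα + T sinα) tanφ] / [W sinα − T cosα]
Without the anchor: N' = 65.6 kN/m, driving T_d = 43.9 kN/m, resisting R = 2·4.5 + 65.6·tan31.0° = 48.4 kN/m, FS = 1.10.
Setting FS = 1.3 and solving for T:
1.3·(43.9 − T cos33.8°) = 48.4 + T sin33.8°·tan31.0°
T·(sin33.8°·tan31.0° + 1.3·cos33.8°) = 1.3·43.9 − 48.4
T·(0.5563·0.6009 + 1.3·0.8310) = 57.1 − 48.4 = 8.7
T·1.4145 = 8.7
T = 6.1 kN/m

T = 6 kN/m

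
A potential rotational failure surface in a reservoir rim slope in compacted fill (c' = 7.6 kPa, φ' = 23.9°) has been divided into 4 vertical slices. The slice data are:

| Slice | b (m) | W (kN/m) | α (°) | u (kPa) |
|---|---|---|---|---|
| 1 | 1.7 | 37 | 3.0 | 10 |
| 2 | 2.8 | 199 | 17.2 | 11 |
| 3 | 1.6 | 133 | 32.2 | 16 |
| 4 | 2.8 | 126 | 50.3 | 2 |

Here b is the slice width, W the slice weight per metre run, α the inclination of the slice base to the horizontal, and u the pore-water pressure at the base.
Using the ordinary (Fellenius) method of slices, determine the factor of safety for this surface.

Ordinary method of slices: FS = Σ[c'·Δl_i + (W_i cosα_i − u_i·Δl_i)·tanφ'] / Σ W_i sinα_i, with Δl_i = b_i / cosα_i.
Slice 1: Δl = 1.7/cos3.0° = 1.702 m; N'_1 = 37·cos3.0° − 10·1.702 = 19.9; c'Δl = 12.94; W sinα = 1.9
Slice 2: Δl = 2.8/cos17.2° = 2.931 m; N'_2 = 199·cos17.2° − 11·2.931 = 157.9; c'Δl = 22.28; W sinα = 58.8
Slice 3: Δl = 1.6/cos32.2° = 1.891 m; N'_3 = 133·cos32.2° − 16·1.891 = 82.3; c'Δl = 14.37; W sinα = 70.9
Slice 4: Δl = 2.8/cos50.3° = 4.383 m; N'_4 = 126·cos50.3° − 2·4.383 = 71.7; c'Δl = 33.31; W sinα = 96.9
Σc'Δl = 82.9 kN/m; ΣN' = 331.8 kN/m; ΣW sinα = 228.6 kN/m
Resisting = 82.9 + 331.8·tan23.9° = 82.9 + 147.0 = 229.9 kN/m
FS = 229.9 / 228.6 = 1.006

FS = 1.01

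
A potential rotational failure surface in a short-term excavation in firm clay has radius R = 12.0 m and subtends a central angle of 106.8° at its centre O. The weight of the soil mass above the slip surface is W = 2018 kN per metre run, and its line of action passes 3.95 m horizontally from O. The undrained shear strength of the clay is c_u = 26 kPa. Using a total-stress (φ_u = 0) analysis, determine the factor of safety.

FS = 0.88

Taking moments about the centre O, the resisting moment is provided by the undrained shear strength acting along the arc:
Arc length L_a = R·θ = 12.0·(106.8°·π/180) = 12.0·1.8640 = 22.37 m
M_R = c_u·L_a·R = 26·22.37·12.0 = 6978.9 kN·m/m
M_D = W·d = 2018·3.95 = 7971.1 kN·m/m
FS = M_R / M_D = 6978.9 / 7971.1 = 0.876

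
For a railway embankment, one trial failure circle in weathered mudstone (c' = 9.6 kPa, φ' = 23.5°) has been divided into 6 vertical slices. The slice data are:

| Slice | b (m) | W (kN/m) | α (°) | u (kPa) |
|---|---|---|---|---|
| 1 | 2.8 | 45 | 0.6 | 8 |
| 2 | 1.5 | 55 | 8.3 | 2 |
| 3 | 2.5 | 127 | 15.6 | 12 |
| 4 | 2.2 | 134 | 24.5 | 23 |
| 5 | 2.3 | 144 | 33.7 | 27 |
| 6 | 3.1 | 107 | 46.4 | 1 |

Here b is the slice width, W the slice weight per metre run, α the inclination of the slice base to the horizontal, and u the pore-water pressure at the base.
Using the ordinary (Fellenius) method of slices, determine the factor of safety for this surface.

Ordinary method of slices: FS = Σ[c'·Δl_i + (W_i cosα_i − u_i·Δl_i)·tanφ'] / Σ W_i sinα_i, with Δl_i = b_i / cosα_i.
Slice 1: Δl = 2.8/cos0.6° = 2.800 m; N'_1 = 45·cos0.6° − 8·2.800 = 22.6; c'Δl = 26.88; W sinα = 0.5
Slice 2: Δl = 1.5/cos8.3° = 1.516 m; N'_2 = 55·cos8.3° − 2·1.516 = 51.4; c'Δl = 14.55; W sinα = 7.9
Slice 3: Δl = 2.5/cos15.6° = 2.596 m; N'_3 = 127·cos15.6° − 12·2.596 = 91.2; c'Δl = 24.92; W sinα = 34.2
Slice 4: Δl = 2.2/cos24.5° = 2.418 m; N'_4 = 134·cos24.5° − 23·2.418 = 66.3; c'Δl = 23.21; W sinα = 55.6
Slice 5: Δl = 2.3/cos33.7° = 2.765 m; N'_5 = 144·cos33.7° − 27·2.765 = 45.2; c'Δl = 26.54; W sinα = 79.9
Slice 6: Δl = 3.1/cos46.4° = 4.495 m; N'_6 = 107·cos46.4° − 1·4.495 = 69.3; c'Δl = 43.15; W sinα = 77.5
Σc'Δl = 159.3 kN/m; ΣN' = 345.9 kN/m; ΣW sinα = 255.5 kN/m
Resisting = 159.3 + 345.9·tan23.5° = 159.3 + 150.4 = 309.7 kN/m
FS = 309.7 / 255.5 = 1.212

FS = 1.21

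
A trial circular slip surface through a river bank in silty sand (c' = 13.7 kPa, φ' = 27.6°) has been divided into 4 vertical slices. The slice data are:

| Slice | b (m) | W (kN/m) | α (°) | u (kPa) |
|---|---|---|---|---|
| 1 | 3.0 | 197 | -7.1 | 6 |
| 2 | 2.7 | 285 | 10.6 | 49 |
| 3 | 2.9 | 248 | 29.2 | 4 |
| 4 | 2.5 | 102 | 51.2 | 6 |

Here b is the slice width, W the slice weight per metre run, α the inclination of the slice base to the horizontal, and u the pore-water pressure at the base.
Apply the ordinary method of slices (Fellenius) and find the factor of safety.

FS = 2.08

Ordinary method of slices: FS = Σ[c'·Δl_i + (W_i cosα_i − u_i·Δl_i)·tanφ'] / Σ W_i sinα_i, with Δl_i = b_i / cosα_i.
Slice 1: Δl = 3.0/cos(-7.1°) = 3.023 m; N'_1 = 197·cos(-7.1°) − 6·3.023 = 177.4; c'Δl = 41.42; W sinα = -24.3
Slice 2: Δl = 2.7/cos10.6° = 2.747 m; N'_2 = 285·cos10.6° − 49·2.747 = 145.5; c'Δl = 37.63; W sinα = 52.4
Slice 3: Δl = 2.9/cos29.2° = 3.322 m; N'_3 = 248·cos29.2° − 4·3.322 = 203.2; c'Δl = 45.51; W sinα = 121.0
Slice 4: Δl = 2.5/cos51.2° = 3.990 m; N'_4 = 102·cos51.2° − 6·3.990 = 40.0; c'Δl = 54.66; W sinα = 79.5
Σc'Δl = 179.2 kN/m; ΣN' = 566.1 kN/m; ΣW sinα = 228.6 kN/m
Resisting = 179.2 + 566.1·tan27.6° = 179.2 + 295.9 = 475.2 kN/m
FS = 475.2 / 228.6 = 2.079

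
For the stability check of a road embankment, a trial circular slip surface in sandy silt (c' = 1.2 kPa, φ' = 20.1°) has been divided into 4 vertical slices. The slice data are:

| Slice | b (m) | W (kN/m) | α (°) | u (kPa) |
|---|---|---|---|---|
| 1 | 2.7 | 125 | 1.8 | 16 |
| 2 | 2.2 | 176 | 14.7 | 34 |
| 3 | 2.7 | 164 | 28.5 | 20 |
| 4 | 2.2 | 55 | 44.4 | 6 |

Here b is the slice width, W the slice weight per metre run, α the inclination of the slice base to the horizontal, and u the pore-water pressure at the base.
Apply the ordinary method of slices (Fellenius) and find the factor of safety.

Ordinary method of slices: FS = Σ[c'·Δl_i + (W_i cosα_i − u_i·Δl_i)·tanφ'] / Σ W_i sinα_i, with Δl_i = b_i / cosα_i.
Slice 1: Δl = 2.7/cos1.8° = 2.701 m; N'_1 = 125·cos1.8° − 16·2.701 = 81.7; c'Δl = 3.24; W sinα = 3.9
Slice 2: Δl = 2.2/cos14.7° = 2.274 m; N'_2 = 176·cos14.7° − 34·2.274 = 92.9; c'Δl = 2.73; W sinα = 44.7
Slice 3: Δl = 2.7/cos28.5° = 3.072 m; N'_3 = 164·cos28.5° − 20·3.072 = 82.7; c'Δl = 3.69; W sinα = 78.3
Slice 4: Δl = 2.2/cos44.4° = 3.079 m; N'_4 = 55·cos44.4° − 6·3.079 = 20.8; c'Δl = 3.70; W sinα = 38.5
Σc'Δl = 13.4 kN/m; ΣN' = 278.1 kN/m; ΣW sinα = 165.3 kN/m
Resisting = 13.4 + 278.1·tan20.1° = 13.4 + 101.8 = 115.1 kN/m
FS = 115.1 / 165.3 = 0.696

FS = 0.70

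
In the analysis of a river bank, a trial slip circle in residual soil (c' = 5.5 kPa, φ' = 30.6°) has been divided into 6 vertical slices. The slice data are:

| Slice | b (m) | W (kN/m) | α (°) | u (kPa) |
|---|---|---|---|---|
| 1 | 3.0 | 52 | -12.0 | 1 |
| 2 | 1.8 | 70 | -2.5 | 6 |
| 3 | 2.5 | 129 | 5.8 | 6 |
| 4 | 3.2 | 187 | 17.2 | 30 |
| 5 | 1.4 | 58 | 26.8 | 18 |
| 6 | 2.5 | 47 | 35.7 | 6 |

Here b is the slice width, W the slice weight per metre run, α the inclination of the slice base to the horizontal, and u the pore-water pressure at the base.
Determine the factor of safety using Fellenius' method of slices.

FS = 2.65

Ordinary method of slices: FS = Σ[c'·Δl_i + (W_i cosα_i − u_i·Δl_i)·tanφ'] / Σ W_i sinα_i, with Δl_i = b_i / cosα_i.
Slice 1: Δl = 3.0/cos(-12.0°) = 3.067 m; N'_1 = 52·cos(-12.0°) − 1·3.067 = 47.8; c'Δl = 16.87; W sinα = -10.8
Slice 2: Δl = 1.8/cos(-2.5°) = 1.802 m; N'_2 = 70·cos(-2.5°) − 6·1.802 = 59.1; c'Δl = 9.91; W sinα = -3.1
Slice 3: Δl = 2.5/cos5.8° = 2.513 m; N'_3 = 129·cos5.8° − 6·2.513 = 113.3; c'Δl = 13.82; W sinα = 13.0
Slice 4: Δl = 3.2/cos17.2° = 3.350 m; N'_4 = 187·cos17.2° − 30·3.350 = 78.1; c'Δl = 18.42; W sinα = 55.3
Slice 5: Δl = 1.4/cos26.8° = 1.568 m; N'_5 = 58·cos26.8° − 18·1.568 = 23.5; c'Δl = 8.63; W sinα = 26.2
Slice 6: Δl = 2.5/cos35.7° = 3.079 m; N'_6 = 47·cos35.7° − 6·3.079 = 19.7; c'Δl = 16.93; W sinα = 27.4
Σc'Δl = 84.6 kN/m; ΣN' = 341.6 kN/m; ΣW sinα = 108.0 kN/m
Resisting = 84.6 + 341.6·tan30.6° = 84.6 + 202.0 = 286.6 kN/m
FS = 286.6 / 108.0 = 2.652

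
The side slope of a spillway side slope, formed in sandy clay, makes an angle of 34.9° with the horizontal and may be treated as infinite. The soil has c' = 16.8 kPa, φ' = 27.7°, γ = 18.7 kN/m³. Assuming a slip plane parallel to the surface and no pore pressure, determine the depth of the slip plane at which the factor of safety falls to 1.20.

z = 4.28 m

Setting FS = 1.20 in FS = [c' + γz cos²β tanφ'] / [γz sinβ cosβ] and solving for z:
z = c' / [γ cosβ (FS·sinβ − cosβ·tanφ')]
  = 16.8 / [18.7·cos34.9°·(1.20·sin34.9° − cos34.9°·tan27.7°)]
  = 16.8 / [18.7·0.8202·(1.20·0.5721 − 0.8202·0.5250)]
  = 16.8 / 3.9260 = 4.279 m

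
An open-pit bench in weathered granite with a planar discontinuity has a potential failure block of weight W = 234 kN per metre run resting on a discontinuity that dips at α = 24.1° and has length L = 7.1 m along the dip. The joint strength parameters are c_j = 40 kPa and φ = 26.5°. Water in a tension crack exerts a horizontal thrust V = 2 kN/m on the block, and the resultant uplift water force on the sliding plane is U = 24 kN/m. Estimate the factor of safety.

Resolving the block weight along and normal to the plane and applying the Mohr–Coulomb strength on the joint:
N' = W cosα − U − V sinα = 234·cos24.1° − 24 − 2·sin24.1° = 188.8 kN/m
Driving force T = W sinα + V cosα = 234·sin24.1° + 2·cos24.1° = 97.4 kN/m
Resisting force R = c_j·L + N'·tanφ = 40·7.1 + 188.8·tan26.5° = 284.0 + 94.1 = 378.1 kN/m
FS = R / T = 378.1 / 97.4 = 3.883

FS = 3.88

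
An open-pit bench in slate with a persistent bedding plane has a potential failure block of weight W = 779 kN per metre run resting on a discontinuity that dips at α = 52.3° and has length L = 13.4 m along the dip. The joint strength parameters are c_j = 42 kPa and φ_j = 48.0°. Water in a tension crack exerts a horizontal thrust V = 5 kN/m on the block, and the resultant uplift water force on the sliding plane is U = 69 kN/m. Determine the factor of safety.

FS = 1.63

Resolving the block weight along and normal to the plane and applying the Mohr–Coulomb strength on the joint:
N' = W cosα − U − V sinα = 779·cos52.3° − 69 − 5·sin52.3° = 403.4 kN/m
Driving force T = W sinα + V cosα = 779·sin52.3° + 5·cos52.3° = 619.4 kN/m
Resisting force R = c_j·L + N'·tanφ_j = 42·13.4 + 403.4·tan48.0° = 562.8 + 448.0 = 1010.8 kN/m
FS = R / T = 1010.8 / 619.4 = 1.632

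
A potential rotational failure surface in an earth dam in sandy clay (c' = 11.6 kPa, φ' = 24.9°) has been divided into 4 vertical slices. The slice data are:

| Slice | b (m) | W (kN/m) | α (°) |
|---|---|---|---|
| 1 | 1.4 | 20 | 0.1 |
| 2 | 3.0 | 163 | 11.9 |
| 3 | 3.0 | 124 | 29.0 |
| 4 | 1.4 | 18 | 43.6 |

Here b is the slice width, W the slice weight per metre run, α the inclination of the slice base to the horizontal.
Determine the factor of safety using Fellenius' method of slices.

FS = 2.39

Ordinary method of slices: FS = Σ[c'·Δl_i + (W_i cosα_i)·tanφ'] / Σ W_i sinα_i, with Δl_i = b_i / cosα_i.
Slice 1: Δl = 1.4/cos0.1° = 1.400 m; N'_1 = 20·cos0.1° = 20.0; c'Δl = 16.24; W sinα = 0.0
Slice 2: Δl = 3.0/cos11.9° = 3.066 m; N'_2 = 163·cos11.9° = 159.5; c'Δl = 35.56; W sinα = 33.6
Slice 3: Δl = 3.0/cos29.0° = 3.430 m; N'_3 = 124·cos29.0° = 108.5; c'Δl = 39.79; W sinα = 60.1
Slice 4: Δl = 1.4/cos43.6° = 1.933 m; N'_4 = 18·cos43.6° = 13.0; c'Δl = 22.43; W sinα = 12.4
Σc'Δl = 114.0 kN/m; ΣN' = 301.0 kN/m; ΣW sinα = 106.2 kN/m
Resisting = 114.0 + 301.0·tan24.9° = 114.0 + 139.7 = 253.7 kN/m
FS = 253.7 / 106.2 = 2.390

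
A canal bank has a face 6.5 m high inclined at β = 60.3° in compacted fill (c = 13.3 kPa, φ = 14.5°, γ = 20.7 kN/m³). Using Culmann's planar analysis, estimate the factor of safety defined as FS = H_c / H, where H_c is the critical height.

H_c = (4c/γ) · sinβ cosφ / [1 − cos(β − φ)]
    = (4·13.3/20.7) · sin60.3°·cos14.5° / [1 − cos45.8°]
    = 2.570 · 0.8410 / 0.3028 = 7.14 m
FS = H_c / H = 7.14 / 6.5 = 1.098

FS = 1.10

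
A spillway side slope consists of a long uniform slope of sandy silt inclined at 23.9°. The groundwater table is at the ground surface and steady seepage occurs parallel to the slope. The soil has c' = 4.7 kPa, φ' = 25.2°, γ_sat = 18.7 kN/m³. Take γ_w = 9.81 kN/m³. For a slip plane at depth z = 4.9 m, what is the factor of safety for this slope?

With seepage parallel to the slope and the water table at the surface, the effective normal stress on the slip plane uses the buoyant unit weight γ' = γ_sat − γ_w while the driving shear stress uses γ_sat:
FS = [c' + γ' z cos²β tanφ'] / [γ_sat z sinβ cosβ]
γ' = 18.7 − 9.81 = 8.89 kN/m³
Numerator = 4.7 + 8.89·4.9·cos²23.9°·tan25.2° = 4.7 + 8.89·4.9·0.8359·0.4706 = 21.834 kPa
Denominator = 18.7·4.9·sin23.9°·cos23.9° = 18.7·4.9·0.4051·0.9143 = 33.940 kPa
FS = 21.834 / 33.940 = 0.643

FS = 0.64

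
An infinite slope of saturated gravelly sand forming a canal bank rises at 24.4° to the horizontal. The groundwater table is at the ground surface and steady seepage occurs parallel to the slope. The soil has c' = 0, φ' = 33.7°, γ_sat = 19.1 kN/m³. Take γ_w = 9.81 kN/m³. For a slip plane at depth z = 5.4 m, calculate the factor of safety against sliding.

FS = 0.72

With seepage parallel to the slope and the water table at the surface, the effective normal stress on the slip plane uses the buoyant unit weight γ' = γ_sat − γ_w while the driving shear stress uses γ_sat:
FS = [c' + γ' z cos²β tanφ'] / [γ_sat z sinβ cosβ]
(For c' = 0 this reduces to FS = (γ'/γ_sat)·tanφ'/tanβ.)
γ' = 19.1 − 9.81 = 9.29 kN/m³
Numerator = 0.0 + 9.29·5.4·cos²24.4°·tan33.7° = 0.0 + 9.29·5.4·0.8293·0.6669 = 27.747 kPa
Denominator = 19.1·5.4·sin24.4°·cos24.4° = 19.1·5.4·0.4131·0.9107 = 38.802 kPa
FS = 27.747 / 38.802 = 0.715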